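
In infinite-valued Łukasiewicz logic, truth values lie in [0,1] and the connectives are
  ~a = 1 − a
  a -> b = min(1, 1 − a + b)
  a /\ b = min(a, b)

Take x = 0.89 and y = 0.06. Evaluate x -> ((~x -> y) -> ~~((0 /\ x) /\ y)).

0.16

~x = 1 − 0.89 = 0.11
~x -> y = min(1, 1 − 0.11 + 0.06) = min(1, 0.95) = 0.95
0 /\ x = min(0.00, 0.89) = 0.00
(0 /\ x) /\ y = min(0.00, 0.06) = 0.00
~((0 /\ x) /\ y) = 1 − 0.00 = 1.00
~~((0 /\ x) /\ y) = 1 − 1.00 = 0.00
(~x -> y) -> ~~((0 /\ x) /\ y) = min(1, 1 − 0.95 + 0.00) = min(1, 0.05) = 0.05
x -> ((~x -> y) -> ~~((0 /\ x) /\ y)) = min(1, 1 − 0.89 + 0.05) = min(1, 0.16) = 0.16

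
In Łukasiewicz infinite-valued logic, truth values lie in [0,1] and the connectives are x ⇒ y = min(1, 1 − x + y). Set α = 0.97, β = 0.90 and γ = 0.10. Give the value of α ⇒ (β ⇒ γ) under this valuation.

β ⇒ γ = min(1, 1 − 0.90 + 0.10) = min(1, 0.20) = 0.20
α ⇒ (β ⇒ γ) = min(1, 1 − 0.97 + 0.20) = min(1, 0.23) = 0.23

0.23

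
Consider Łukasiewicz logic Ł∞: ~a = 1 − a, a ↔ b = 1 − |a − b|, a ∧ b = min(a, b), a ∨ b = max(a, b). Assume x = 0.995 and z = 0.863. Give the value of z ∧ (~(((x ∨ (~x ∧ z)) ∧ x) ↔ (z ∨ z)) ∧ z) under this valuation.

~x = 1 − 0.995 = 0.005
~x ∧ z = min(0.005, 0.863) = 0.005
x ∨ (~x ∧ z) = max(0.995, 0.005) = 0.995
(x ∨ (~x ∧ z)) ∧ x = min(0.995, 0.995) = 0.995
z ∨ z = max(0.863, 0.863) = 0.863
((x ∨ (~x ∧ z)) ∧ x) ↔ (z ∨ z) = 1 − |0.995 − 0.863| = 1 − 0.132 = 0.868
~(((x ∨ (~x ∧ z)) ∧ x) ↔ (z ∨ z)) = 1 − 0.868 = 0.132
~(((x ∨ (~x ∧ z)) ∧ x) ↔ (z ∨ z)) ∧ z = min(0.132, 0.863) = 0.132
z ∧ (~(((x ∨ (~x ∧ z)) ∧ x) ↔ (z ∨ z)) ∧ z) = min(0.863, 0.132) = 0.132

0.132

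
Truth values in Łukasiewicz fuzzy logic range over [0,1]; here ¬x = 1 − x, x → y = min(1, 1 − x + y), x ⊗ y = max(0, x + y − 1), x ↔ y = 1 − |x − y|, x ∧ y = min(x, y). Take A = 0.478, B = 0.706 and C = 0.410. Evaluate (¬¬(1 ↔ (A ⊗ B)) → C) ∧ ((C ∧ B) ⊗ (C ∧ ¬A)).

0.000

A ⊗ B = max(0, 0.478 + 0.706 − 1) = max(0, 0.184) = 0.184
1 ↔ (A ⊗ B) = 1 − |1.000 − 0.184| = 1 − 0.816 = 0.184
¬(1 ↔ (A ⊗ B)) = 1 − 0.184 = 0.816
¬¬(1 ↔ (A ⊗ B)) = 1 − 0.816 = 0.184
¬¬(1 ↔ (A ⊗ B)) → C = min(1, 1 − 0.184 + 0.410) = min(1, 1.226) = 1.000
C ∧ B = min(0.410, 0.706) = 0.410
¬A = 1 − 0.478 = 0.522
C ∧ ¬A = min(0.410, 0.522) = 0.410
(C ∧ B) ⊗ (C ∧ ¬A) = max(0, 0.410 + 0.410 − 1) = max(0, -0.180) = 0.000
(¬¬(1 ↔ (A ⊗ B)) → C) ∧ ((C ∧ B) ⊗ (C ∧ ¬A)) = min(1.000, 0.000) = 0.000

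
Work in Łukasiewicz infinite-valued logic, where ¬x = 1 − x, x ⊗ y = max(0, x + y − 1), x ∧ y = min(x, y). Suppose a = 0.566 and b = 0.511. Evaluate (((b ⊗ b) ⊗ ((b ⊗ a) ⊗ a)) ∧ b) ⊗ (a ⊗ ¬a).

0.000

b ⊗ b = max(0, 0.511 + 0.511 − 1) = max(0, 0.022) = 0.022
b ⊗ a = max(0, 0.511 + 0.566 − 1) = max(0, 0.077) = 0.077
(b ⊗ a) ⊗ a = max(0, 0.077 + 0.566 − 1) = max(0, -0.357) = 0.000
(b ⊗ b) ⊗ ((b ⊗ a) ⊗ a) = max(0, 0.022 + 0.000 − 1) = max(0, -0.978) = 0.000
((b ⊗ b) ⊗ ((b ⊗ a) ⊗ a)) ∧ b = min(0.000, 0.511) = 0.000
¬a = 1 − 0.566 = 0.434
a ⊗ ¬a = max(0, 0.566 + 0.434 − 1) = max(0, 0.000) = 0.000
(((b ⊗ b) ⊗ ((b ⊗ a) ⊗ a)) ∧ b) ⊗ (a ⊗ ¬a) = max(0, 0.000 + 0.000 − 1) = max(0, -1.000) = 0.000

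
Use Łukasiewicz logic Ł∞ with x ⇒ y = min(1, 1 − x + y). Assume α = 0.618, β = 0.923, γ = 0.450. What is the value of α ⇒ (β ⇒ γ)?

0.909

β ⇒ γ = min(1, 1 − 0.923 + 0.450) = min(1, 0.527) = 0.527
α ⇒ (β ⇒ γ) = min(1, 1 − 0.618 + 0.527) = min(1, 0.909) = 0.909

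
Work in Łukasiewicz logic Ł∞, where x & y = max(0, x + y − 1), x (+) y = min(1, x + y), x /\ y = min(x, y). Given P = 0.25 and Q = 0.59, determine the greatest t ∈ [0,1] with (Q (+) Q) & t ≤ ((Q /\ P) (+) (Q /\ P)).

Q (+) Q = min(1, 0.59 + 0.59) = min(1, 1.18) = 1.00
So the left factor is Q (+) Q = 1.00.
Q /\ P = min(0.59, 0.25) = 0.25
(Q /\ P) (+) (Q /\ P) = min(1, 0.25 + 0.25) = min(1, 0.50) = 0.50
So the right-hand bound is (Q /\ P) (+) (Q /\ P) = 0.50.
The residuum of the Łukasiewicz t-norm gives the supremum: min(1, 1 − 1.00 + 0.50).
1 − 1.00 + 0.50 = 0.50, so t = min(1, 0.50) = 0.50.
Check: 1.00 & 0.50 = max(0, 0.50) = 0.50 ≤ 0.50.

0.50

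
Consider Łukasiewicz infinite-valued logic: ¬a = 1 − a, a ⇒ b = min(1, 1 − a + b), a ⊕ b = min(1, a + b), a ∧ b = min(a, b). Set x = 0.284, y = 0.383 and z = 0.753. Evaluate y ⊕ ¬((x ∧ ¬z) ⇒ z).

¬z = 1 − 0.753 = 0.247
x ∧ ¬z = min(0.284, 0.247) = 0.247
(x ∧ ¬z) ⇒ z = min(1, 1 − 0.247 + 0.753) = min(1, 1.506) = 1.000
¬((x ∧ ¬z) ⇒ z) = 1 − 1.000 = 0.000
y ⊕ ¬((x ∧ ¬z) ⇒ z) = min(1, 0.383 + 0.000) = min(1, 0.383) = 0.383

0.383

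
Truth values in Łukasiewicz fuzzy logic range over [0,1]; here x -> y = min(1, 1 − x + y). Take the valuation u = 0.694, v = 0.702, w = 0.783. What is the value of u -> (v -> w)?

v -> w = min(1, 1 − 0.702 + 0.783) = min(1, 1.081) = 1.000
u -> (v -> w) = min(1, 1 − 0.694 + 1.000) = min(1, 1.306) = 1.000

1.000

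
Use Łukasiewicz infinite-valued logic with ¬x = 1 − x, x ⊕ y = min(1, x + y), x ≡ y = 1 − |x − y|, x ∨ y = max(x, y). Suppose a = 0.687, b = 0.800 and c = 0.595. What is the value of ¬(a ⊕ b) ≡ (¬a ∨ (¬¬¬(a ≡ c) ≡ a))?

a ⊕ b = min(1, 0.687 + 0.800) = min(1, 1.487) = 1.000
¬(a ⊕ b) = 1 − 1.000 = 0.000
¬a = 1 − 0.687 = 0.313
a ≡ c = 1 − |0.687 − 0.595| = 1 − 0.092 = 0.908
¬(a ≡ c) = 1 − 0.908 = 0.092
¬¬(a ≡ c) = 1 − 0.092 = 0.908
¬¬¬(a ≡ c) = 1 − 0.908 = 0.092
¬¬¬(a ≡ c) ≡ a = 1 − |0.092 − 0.687| = 1 − 0.595 = 0.405
¬a ∨ (¬¬¬(a ≡ c) ≡ a) = max(0.313, 0.405) = 0.405
¬(a ⊕ b) ≡ (¬a ∨ (¬¬¬(a ≡ c) ≡ a)) = 1 − |0.000 − 0.405| = 1 − 0.405 = 0.595

0.595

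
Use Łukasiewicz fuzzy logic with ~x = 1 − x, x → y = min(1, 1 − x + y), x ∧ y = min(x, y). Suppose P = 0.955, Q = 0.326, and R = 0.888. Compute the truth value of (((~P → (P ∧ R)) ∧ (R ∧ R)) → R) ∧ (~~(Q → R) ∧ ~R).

0.112

~P = 1 − 0.955 = 0.045
P ∧ R = min(0.955, 0.888) = 0.888
~P → (P ∧ R) = min(1, 1 − 0.045 + 0.888) = min(1, 1.843) = 1.000
R ∧ R = min(0.888, 0.888) = 0.888
(~P → (P ∧ R)) ∧ (R ∧ R) = min(1.000, 0.888) = 0.888
((~P → (P ∧ R)) ∧ (R ∧ R)) → R = min(1, 1 − 0.888 + 0.888) = min(1, 1.000) = 1.000
Q → R = min(1, 1 − 0.326 + 0.888) = min(1, 1.562) = 1.000
~(Q → R) = 1 − 1.000 = 0.000
~~(Q → R) = 1 − 0.000 = 1.000
~R = 1 − 0.888 = 0.112
~~(Q → R) ∧ ~R = min(1.000, 0.112) = 0.112
(((~P → (P ∧ R)) ∧ (R ∧ R)) → R) ∧ (~~(Q → R) ∧ ~R) = min(1.000, 0.112) = 0.112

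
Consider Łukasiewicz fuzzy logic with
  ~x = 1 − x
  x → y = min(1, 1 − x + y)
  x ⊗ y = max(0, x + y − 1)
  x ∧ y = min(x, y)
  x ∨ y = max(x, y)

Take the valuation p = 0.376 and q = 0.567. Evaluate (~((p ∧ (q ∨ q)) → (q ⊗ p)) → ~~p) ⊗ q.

0.567

q ∨ q = max(0.567, 0.567) = 0.567
p ∧ (q ∨ q) = min(0.376, 0.567) = 0.376
q ⊗ p = max(0, 0.567 + 0.376 − 1) = max(0, -0.057) = 0.000
(p ∧ (q ∨ q)) → (q ⊗ p) = min(1, 1 − 0.376 + 0.000) = min(1, 0.624) = 0.624
~((p ∧ (q ∨ q)) → (q ⊗ p)) = 1 − 0.624 = 0.376
~p = 1 − 0.376 = 0.624
~~p = 1 − 0.624 = 0.376
~((p ∧ (q ∨ q)) → (q ⊗ p)) → ~~p = min(1, 1 − 0.376 + 0.376) = min(1, 1.000) = 1.000
(~((p ∧ (q ∨ q)) → (q ⊗ p)) → ~~p) ⊗ q = max(0, 1.000 + 0.567 − 1) = max(0, 0.567) = 0.567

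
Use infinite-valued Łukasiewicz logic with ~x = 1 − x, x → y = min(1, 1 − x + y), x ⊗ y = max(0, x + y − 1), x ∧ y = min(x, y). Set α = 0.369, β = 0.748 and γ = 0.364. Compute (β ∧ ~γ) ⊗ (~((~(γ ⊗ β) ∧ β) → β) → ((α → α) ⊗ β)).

~γ = 1 − 0.364 = 0.636
β ∧ ~γ = min(0.748, 0.636) = 0.636
γ ⊗ β = max(0, 0.364 + 0.748 − 1) = max(0, 0.112) = 0.112
~(γ ⊗ β) = 1 − 0.112 = 0.888
~(γ ⊗ β) ∧ β = min(0.888, 0.748) = 0.748
(~(γ ⊗ β) ∧ β) → β = min(1, 1 − 0.748 + 0.748) = min(1, 1.000) = 1.000
~((~(γ ⊗ β) ∧ β) → β) = 1 − 1.000 = 0.000
α → α = min(1, 1 − 0.369 + 0.369) = min(1, 1.000) = 1.000
(α → α) ⊗ β = max(0, 1.000 + 0.748 − 1) = max(0, 0.748) = 0.748
~((~(γ ⊗ β) ∧ β) → β) → ((α → α) ⊗ β) = min(1, 1 − 0.000 + 0.748) = min(1, 1.748) = 1.000
(β ∧ ~γ) ⊗ (~((~(γ ⊗ β) ∧ β) → β) → ((α → α) ⊗ β)) = max(0, 0.636 + 1.000 − 1) = max(0, 0.636) = 0.636

0.636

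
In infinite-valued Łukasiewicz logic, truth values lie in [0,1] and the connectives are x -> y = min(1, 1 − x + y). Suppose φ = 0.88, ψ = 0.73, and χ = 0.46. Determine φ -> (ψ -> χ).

ψ -> χ = min(1, 1 − 0.73 + 0.46) = min(1, 0.73) = 0.73
φ -> (ψ -> χ) = min(1, 1 − 0.88 + 0.73) = min(1, 0.85) = 0.85

0.85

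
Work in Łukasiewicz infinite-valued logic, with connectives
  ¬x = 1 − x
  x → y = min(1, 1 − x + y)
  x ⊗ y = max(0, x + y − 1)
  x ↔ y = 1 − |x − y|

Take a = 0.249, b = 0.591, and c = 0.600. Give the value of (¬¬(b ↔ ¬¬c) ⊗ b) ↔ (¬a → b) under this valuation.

¬c = 1 − 0.600 = 0.400
¬¬c = 1 − 0.400 = 0.600
b ↔ ¬¬c = 1 − |0.591 − 0.600| = 1 − 0.009 = 0.991
¬(b ↔ ¬¬c) = 1 − 0.991 = 0.009
¬¬(b ↔ ¬¬c) = 1 − 0.009 = 0.991
¬¬(b ↔ ¬¬c) ⊗ b = max(0, 0.991 + 0.591 − 1) = max(0, 0.582) = 0.582
¬a = 1 − 0.249 = 0.751
¬a → b = min(1, 1 − 0.751 + 0.591) = min(1, 0.840) = 0.840
(¬¬(b ↔ ¬¬c) ⊗ b) ↔ (¬a → b) = 1 − |0.582 − 0.840| = 1 − 0.258 = 0.742

0.742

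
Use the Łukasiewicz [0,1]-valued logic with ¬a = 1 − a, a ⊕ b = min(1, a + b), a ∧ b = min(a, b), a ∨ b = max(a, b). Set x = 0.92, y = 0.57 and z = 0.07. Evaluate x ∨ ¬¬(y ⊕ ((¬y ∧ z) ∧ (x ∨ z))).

0.92

¬y = 1 − 0.57 = 0.43
¬y ∧ z = min(0.43, 0.07) = 0.07
x ∨ z = max(0.92, 0.07) = 0.92
(¬y ∧ z) ∧ (x ∨ z) = min(0.07, 0.92) = 0.07
y ⊕ ((¬y ∧ z) ∧ (x ∨ z)) = min(1, 0.57 + 0.07) = min(1, 0.64) = 0.64
¬(y ⊕ ((¬y ∧ z) ∧ (x ∨ z))) = 1 − 0.64 = 0.36
¬¬(y ⊕ ((¬y ∧ z) ∧ (x ∨ z))) = 1 − 0.36 = 0.64
x ∨ ¬¬(y ⊕ ((¬y ∧ z) ∧ (x ∨ z))) = max(0.92, 0.64) = 0.92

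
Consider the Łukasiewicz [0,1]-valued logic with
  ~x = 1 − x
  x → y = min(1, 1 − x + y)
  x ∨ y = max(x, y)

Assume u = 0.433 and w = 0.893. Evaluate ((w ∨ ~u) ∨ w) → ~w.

~u = 1 − 0.433 = 0.567
w ∨ ~u = max(0.893, 0.567) = 0.893
(w ∨ ~u) ∨ w = max(0.893, 0.893) = 0.893
~w = 1 − 0.893 = 0.107
((w ∨ ~u) ∨ w) → ~w = min(1, 1 − 0.893 + 0.107) = min(1, 0.214) = 0.214

0.214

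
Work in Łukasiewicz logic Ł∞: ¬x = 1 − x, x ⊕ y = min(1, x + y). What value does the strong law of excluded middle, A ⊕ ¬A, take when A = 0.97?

1.00

¬A = 1 − 0.97 = 0.03
A ⊕ ¬A = min(1, 0.97 + 0.03) = min(1, 1.00) = 1.00
(As expected: always 1 in Ł∞ since a ⊕ (1−a) = 1.)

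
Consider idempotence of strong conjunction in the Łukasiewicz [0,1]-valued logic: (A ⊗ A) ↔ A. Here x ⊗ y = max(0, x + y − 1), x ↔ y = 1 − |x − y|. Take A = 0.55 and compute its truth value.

0.55

A ⊗ A = max(0, 0.55 + 0.55 − 1) = max(0, 0.10) = 0.10
(A ⊗ A) ↔ A = 1 − |0.10 − 0.55| = 1 − 0.45 = 0.55
(The value 0.55 < 1 shows this instance is not satisfied; fails in Ł∞ since a ⊗ a = max(0, 2a−1) ≠ a in general.)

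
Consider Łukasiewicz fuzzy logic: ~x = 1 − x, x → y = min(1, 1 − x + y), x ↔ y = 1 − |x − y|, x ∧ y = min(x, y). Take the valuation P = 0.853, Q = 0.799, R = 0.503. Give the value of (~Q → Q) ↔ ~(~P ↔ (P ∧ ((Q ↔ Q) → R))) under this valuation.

~Q = 1 − 0.799 = 0.201
~Q → Q = min(1, 1 − 0.201 + 0.799) = min(1, 1.598) = 1.000
~P = 1 − 0.853 = 0.147
Q ↔ Q = 1 − |0.799 − 0.799| = 1 − 0.000 = 1.000
(Q ↔ Q) → R = min(1, 1 − 1.000 + 0.503) = min(1, 0.503) = 0.503
P ∧ ((Q ↔ Q) → R) = min(0.853, 0.503) = 0.503
~P ↔ (P ∧ ((Q ↔ Q) → R)) = 1 − |0.147 − 0.503| = 1 − 0.356 = 0.644
~(~P ↔ (P ∧ ((Q ↔ Q) → R))) = 1 − 0.644 = 0.356
(~Q → Q) ↔ ~(~P ↔ (P ∧ ((Q ↔ Q) → R))) = 1 − |1.000 − 0.356| = 1 − 0.644 = 0.356

0.356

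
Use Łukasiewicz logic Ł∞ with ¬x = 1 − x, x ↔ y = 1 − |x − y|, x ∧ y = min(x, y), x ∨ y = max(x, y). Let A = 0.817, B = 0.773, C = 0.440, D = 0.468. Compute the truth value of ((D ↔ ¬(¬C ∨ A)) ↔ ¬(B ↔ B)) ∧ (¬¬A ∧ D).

0.285

¬C = 1 − 0.440 = 0.560
¬C ∨ A = max(0.560, 0.817) = 0.817
¬(¬C ∨ A) = 1 − 0.817 = 0.183
D ↔ ¬(¬C ∨ A) = 1 − |0.468 − 0.183| = 1 − 0.285 = 0.715
B ↔ B = 1 − |0.773 − 0.773| = 1 − 0.000 = 1.000
¬(B ↔ B) = 1 − 1.000 = 0.000
(D ↔ ¬(¬C ∨ A)) ↔ ¬(B ↔ B) = 1 − |0.715 − 0.000| = 1 − 0.715 = 0.285
¬A = 1 − 0.817 = 0.183
¬¬A = 1 − 0.183 = 0.817
¬¬A ∧ D = min(0.817, 0.468) = 0.468
((D ↔ ¬(¬C ∨ A)) ↔ ¬(B ↔ B)) ∧ (¬¬A ∧ D) = min(0.285, 0.468) = 0.285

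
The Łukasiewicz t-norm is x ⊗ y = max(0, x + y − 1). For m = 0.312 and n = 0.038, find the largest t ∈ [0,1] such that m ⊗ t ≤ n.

The residuum of the Łukasiewicz t-norm gives the supremum: min(1, 1 − 0.312 + 0.038).
1 − 0.312 + 0.038 = 0.726, so t = min(1, 0.726) = 0.726.
Check: 0.312 ⊗ 0.726 = max(0, 0.038) = 0.038 ≤ 0.038.

0.726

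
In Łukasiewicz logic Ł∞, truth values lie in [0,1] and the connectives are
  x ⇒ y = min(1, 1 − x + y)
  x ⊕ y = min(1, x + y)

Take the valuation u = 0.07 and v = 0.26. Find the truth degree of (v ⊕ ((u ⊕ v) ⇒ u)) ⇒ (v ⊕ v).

u ⊕ v = min(1, 0.07 + 0.26) = min(1, 0.33) = 0.33
(u ⊕ v) ⇒ u = min(1, 1 − 0.33 + 0.07) = min(1, 0.74) = 0.74
v ⊕ ((u ⊕ v) ⇒ u) = min(1, 0.26 + 0.74) = min(1, 1.00) = 1.00
v ⊕ v = min(1, 0.26 + 0.26) = min(1, 0.52) = 0.52
(v ⊕ ((u ⊕ v) ⇒ u)) ⇒ (v ⊕ v) = min(1, 1 − 1.00 + 0.52) = min(1, 0.52) = 0.52

0.52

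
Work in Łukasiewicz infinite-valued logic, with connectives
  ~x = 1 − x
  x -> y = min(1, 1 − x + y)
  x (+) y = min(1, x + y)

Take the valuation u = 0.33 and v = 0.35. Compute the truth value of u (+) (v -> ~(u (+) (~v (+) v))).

~v = 1 − 0.35 = 0.65
~v (+) v = min(1, 0.65 + 0.35) = min(1, 1.00) = 1.00
u (+) (~v (+) v) = min(1, 0.33 + 1.00) = min(1, 1.33) = 1.00
~(u (+) (~v (+) v)) = 1 − 1.00 = 0.00
v -> ~(u (+) (~v (+) v)) = min(1, 1 − 0.35 + 0.00) = min(1, 0.65) = 0.65
u (+) (v -> ~(u (+) (~v (+) v))) = min(1, 0.33 + 0.65) = min(1, 0.98) = 0.98

0.98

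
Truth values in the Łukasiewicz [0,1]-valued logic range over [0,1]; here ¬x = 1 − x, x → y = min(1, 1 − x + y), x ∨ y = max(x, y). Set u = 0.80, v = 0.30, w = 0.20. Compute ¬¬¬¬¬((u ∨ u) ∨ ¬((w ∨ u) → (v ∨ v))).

0.20

u ∨ u = max(0.80, 0.80) = 0.80
w ∨ u = max(0.20, 0.80) = 0.80
v ∨ v = max(0.30, 0.30) = 0.30
(w ∨ u) → (v ∨ v) = min(1, 1 − 0.80 + 0.30) = min(1, 0.50) = 0.50
¬((w ∨ u) → (v ∨ v)) = 1 − 0.50 = 0.50
(u ∨ u) ∨ ¬((w ∨ u) → (v ∨ v)) = max(0.80, 0.50) = 0.80
¬((u ∨ u) ∨ ¬((w ∨ u) → (v ∨ v))) = 1 − 0.80 = 0.20
¬¬((u ∨ u) ∨ ¬((w ∨ u) → (v ∨ v))) = 1 − 0.20 = 0.80
¬¬¬((u ∨ u) ∨ ¬((w ∨ u) → (v ∨ v))) = 1 − 0.80 = 0.20
¬¬¬¬((u ∨ u) ∨ ¬((w ∨ u) → (v ∨ v))) = 1 − 0.20 = 0.80
¬¬¬¬¬((u ∨ u) ∨ ¬((w ∨ u) → (v ∨ v))) = 1 − 0.80 = 0.20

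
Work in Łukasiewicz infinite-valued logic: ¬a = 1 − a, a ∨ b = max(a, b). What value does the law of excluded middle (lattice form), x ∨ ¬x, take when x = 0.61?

¬x = 1 − 0.61 = 0.39
x ∨ ¬x = max(0.61, 0.39) = 0.61
(The value 0.61 < 1 shows this instance is not satisfied; not a Ł∞-tautology — its value is max(a, 1−a).)

0.61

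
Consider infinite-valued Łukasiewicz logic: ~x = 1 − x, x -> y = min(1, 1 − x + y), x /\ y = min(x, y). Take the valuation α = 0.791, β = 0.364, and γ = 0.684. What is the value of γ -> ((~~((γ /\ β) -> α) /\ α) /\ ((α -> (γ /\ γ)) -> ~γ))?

0.739

γ /\ β = min(0.684, 0.364) = 0.364
(γ /\ β) -> α = min(1, 1 − 0.364 + 0.791) = min(1, 1.427) = 1.000
~((γ /\ β) -> α) = 1 − 1.000 = 0.000
~~((γ /\ β) -> α) = 1 − 0.000 = 1.000
~~((γ /\ β) -> α) /\ α = min(1.000, 0.791) = 0.791
γ /\ γ = min(0.684, 0.684) = 0.684
α -> (γ /\ γ) = min(1, 1 − 0.791 + 0.684) = min(1, 0.893) = 0.893
~γ = 1 − 0.684 = 0.316
(α -> (γ /\ γ)) -> ~γ = min(1, 1 − 0.893 + 0.316) = min(1, 0.423) = 0.423
(~~((γ /\ β) -> α) /\ α) /\ ((α -> (γ /\ γ)) -> ~γ) = min(0.791, 0.423) = 0.423
γ -> ((~~((γ /\ β) -> α) /\ α) /\ ((α -> (γ /\ γ)) -> ~γ)) = min(1, 1 − 0.684 + 0.423) = min(1, 0.739) = 0.739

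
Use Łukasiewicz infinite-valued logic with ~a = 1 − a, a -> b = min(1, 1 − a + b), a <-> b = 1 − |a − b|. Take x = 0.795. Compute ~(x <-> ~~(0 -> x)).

0 -> x = min(1, 1 − 0.000 + 0.795) = min(1, 1.795) = 1.000
~(0 -> x) = 1 − 1.000 = 0.000
~~(0 -> x) = 1 − 0.000 = 1.000
x <-> ~~(0 -> x) = 1 − |0.795 − 1.000| = 1 − 0.205 = 0.795
~(x <-> ~~(0 -> x)) = 1 − 0.795 = 0.205

0.205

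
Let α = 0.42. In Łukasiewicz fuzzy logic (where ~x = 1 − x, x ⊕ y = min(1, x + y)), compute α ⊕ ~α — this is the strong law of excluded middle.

1.00

~α = 1 − 0.42 = 0.58
α ⊕ ~α = min(1, 0.42 + 0.58) = min(1, 1.00) = 1.00
(As expected: always 1 in Ł∞ since a ⊕ (1−a) = 1.)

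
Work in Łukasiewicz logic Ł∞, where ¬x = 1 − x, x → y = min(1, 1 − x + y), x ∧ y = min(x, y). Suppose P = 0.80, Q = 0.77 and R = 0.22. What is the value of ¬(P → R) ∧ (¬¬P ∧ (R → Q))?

P → R = min(1, 1 − 0.80 + 0.22) = min(1, 0.42) = 0.42
¬(P → R) = 1 − 0.42 = 0.58
¬P = 1 − 0.80 = 0.20
¬¬P = 1 − 0.20 = 0.80
R → Q = min(1, 1 − 0.22 + 0.77) = min(1, 1.55) = 1.00
¬¬P ∧ (R → Q) = min(0.80, 1.00) = 0.80
¬(P → R) ∧ (¬¬P ∧ (R → Q)) = min(0.58, 0.80) = 0.58

0.58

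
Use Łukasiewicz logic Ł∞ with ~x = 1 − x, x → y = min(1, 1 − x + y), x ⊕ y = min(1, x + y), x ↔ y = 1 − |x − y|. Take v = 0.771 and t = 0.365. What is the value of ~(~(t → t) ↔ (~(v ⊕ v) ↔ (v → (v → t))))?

t → t = min(1, 1 − 0.365 + 0.365) = min(1, 1.000) = 1.000
~(t → t) = 1 − 1.000 = 0.000
v ⊕ v = min(1, 0.771 + 0.771) = min(1, 1.542) = 1.000
~(v ⊕ v) = 1 − 1.000 = 0.000
v → t = min(1, 1 − 0.771 + 0.365) = min(1, 0.594) = 0.594
v → (v → t) = min(1, 1 − 0.771 + 0.594) = min(1, 0.823) = 0.823
~(v ⊕ v) ↔ (v → (v → t)) = 1 − |0.000 − 0.823| = 1 − 0.823 = 0.177
~(t → t) ↔ (~(v ⊕ v) ↔ (v → (v → t))) = 1 − |0.000 − 0.177| = 1 − 0.177 = 0.823
~(~(t → t) ↔ (~(v ⊕ v) ↔ (v → (v → t)))) = 1 − 0.823 = 0.177

0.177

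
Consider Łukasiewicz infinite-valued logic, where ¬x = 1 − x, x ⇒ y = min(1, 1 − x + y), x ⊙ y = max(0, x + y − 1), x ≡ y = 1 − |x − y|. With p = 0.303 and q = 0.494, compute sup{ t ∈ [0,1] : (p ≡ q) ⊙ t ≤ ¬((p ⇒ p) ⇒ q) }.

0.697

p ≡ q = 1 − |0.303 − 0.494| = 1 − 0.191 = 0.809
So the left factor is p ≡ q = 0.809.
p ⇒ p = min(1, 1 − 0.303 + 0.303) = min(1, 1.000) = 1.000
(p ⇒ p) ⇒ q = min(1, 1 − 1.000 + 0.494) = min(1, 0.494) = 0.494
¬((p ⇒ p) ⇒ q) = 1 − 0.494 = 0.506
So the right-hand bound is ¬((p ⇒ p) ⇒ q) = 0.506.
The residuum of the Łukasiewicz t-norm gives the supremum: min(1, 1 − 0.809 + 0.506).
1 − 0.809 + 0.506 = 0.697, so t = min(1, 0.697) = 0.697.
Check: 0.809 ⊙ 0.697 = max(0, 0.506) = 0.506 ≤ 0.506.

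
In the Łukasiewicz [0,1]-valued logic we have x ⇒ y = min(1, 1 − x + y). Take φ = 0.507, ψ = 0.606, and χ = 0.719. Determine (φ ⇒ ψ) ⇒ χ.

0.719

φ ⇒ ψ = min(1, 1 − 0.507 + 0.606) = min(1, 1.099) = 1.000
(φ ⇒ ψ) ⇒ χ = min(1, 1 − 1.000 + 0.719) = min(1, 0.719) = 0.719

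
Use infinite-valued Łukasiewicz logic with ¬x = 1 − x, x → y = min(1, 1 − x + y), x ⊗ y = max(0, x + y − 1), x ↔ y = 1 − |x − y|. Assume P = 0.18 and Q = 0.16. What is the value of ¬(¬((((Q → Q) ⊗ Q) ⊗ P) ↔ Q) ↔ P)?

Q → Q = min(1, 1 − 0.16 + 0.16) = min(1, 1.00) = 1.00
(Q → Q) ⊗ Q = max(0, 1.00 + 0.16 − 1) = max(0, 0.16) = 0.16
((Q → Q) ⊗ Q) ⊗ P = max(0, 0.16 + 0.18 − 1) = max(0, -0.66) = 0.00
(((Q → Q) ⊗ Q) ⊗ P) ↔ Q = 1 − |0.00 − 0.16| = 1 − 0.16 = 0.84
¬((((Q → Q) ⊗ Q) ⊗ P) ↔ Q) = 1 − 0.84 = 0.16
¬((((Q → Q) ⊗ Q) ⊗ P) ↔ Q) ↔ P = 1 − |0.16 − 0.18| = 1 − 0.02 = 0.98
¬(¬((((Q → Q) ⊗ Q) ⊗ P) ↔ Q) ↔ P) = 1 − 0.98 = 0.02

0.02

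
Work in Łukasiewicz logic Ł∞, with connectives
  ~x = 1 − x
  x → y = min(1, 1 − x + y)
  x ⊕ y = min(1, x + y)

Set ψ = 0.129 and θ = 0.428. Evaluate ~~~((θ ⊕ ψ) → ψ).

0.428

θ ⊕ ψ = min(1, 0.428 + 0.129) = min(1, 0.557) = 0.557
(θ ⊕ ψ) → ψ = min(1, 1 − 0.557 + 0.129) = min(1, 0.572) = 0.572
~((θ ⊕ ψ) → ψ) = 1 − 0.572 = 0.428
~~((θ ⊕ ψ) → ψ) = 1 − 0.428 = 0.572
~~~((θ ⊕ ψ) → ψ) = 1 − 0.572 = 0.428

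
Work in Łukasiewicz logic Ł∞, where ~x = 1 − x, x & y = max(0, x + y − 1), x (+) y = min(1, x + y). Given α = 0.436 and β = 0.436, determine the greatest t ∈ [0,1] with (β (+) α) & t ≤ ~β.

β (+) α = min(1, 0.436 + 0.436) = min(1, 0.872) = 0.872
So the left factor is β (+) α = 0.872.
~β = 1 − 0.436 = 0.564
So the right-hand bound is ~β = 0.564.
The residuum of the Łukasiewicz t-norm gives the supremum: min(1, 1 − 0.872 + 0.564).
1 − 0.872 + 0.564 = 0.692, so t = min(1, 0.692) = 0.692.
Check: 0.872 & 0.692 = max(0, 0.564) = 0.564 ≤ 0.564.

0.692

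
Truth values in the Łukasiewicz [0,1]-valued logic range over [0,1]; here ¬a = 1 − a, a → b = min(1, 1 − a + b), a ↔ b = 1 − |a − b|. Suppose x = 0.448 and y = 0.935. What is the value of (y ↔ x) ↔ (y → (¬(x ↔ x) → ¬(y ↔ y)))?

y ↔ x = 1 − |0.935 − 0.448| = 1 − 0.487 = 0.513
x ↔ x = 1 − |0.448 − 0.448| = 1 − 0.000 = 1.000
¬(x ↔ x) = 1 − 1.000 = 0.000
y ↔ y = 1 − |0.935 − 0.935| = 1 − 0.000 = 1.000
¬(y ↔ y) = 1 − 1.000 = 0.000
¬(x ↔ x) → ¬(y ↔ y) = min(1, 1 − 0.000 + 0.000) = min(1, 1.000) = 1.000
y → (¬(x ↔ x) → ¬(y ↔ y)) = min(1, 1 − 0.935 + 1.000) = min(1, 1.065) = 1.000
(y ↔ x) ↔ (y → (¬(x ↔ x) → ¬(y ↔ y))) = 1 − |0.513 − 1.000| = 1 − 0.487 = 0.513

0.513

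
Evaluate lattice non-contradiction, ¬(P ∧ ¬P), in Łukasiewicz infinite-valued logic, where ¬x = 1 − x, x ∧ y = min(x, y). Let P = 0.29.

¬P = 1 − 0.29 = 0.71
P ∧ ¬P = min(0.29, 0.71) = 0.29
¬(P ∧ ¬P) = 1 − 0.29 = 0.71
(The value 0.71 < 1 shows this instance is not satisfied; not a Ł∞-tautology — its value is 1 − min(a, 1−a).)

0.71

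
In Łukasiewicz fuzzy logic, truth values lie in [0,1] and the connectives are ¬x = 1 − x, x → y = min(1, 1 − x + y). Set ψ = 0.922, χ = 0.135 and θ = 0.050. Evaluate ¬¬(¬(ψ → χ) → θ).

ψ → χ = min(1, 1 − 0.922 + 0.135) = min(1, 0.213) = 0.213
¬(ψ → χ) = 1 − 0.213 = 0.787
¬(ψ → χ) → θ = min(1, 1 − 0.787 + 0.050) = min(1, 0.263) = 0.263
¬(¬(ψ → χ) → θ) = 1 − 0.263 = 0.737
¬¬(¬(ψ → χ) → θ) = 1 − 0.737 = 0.263

0.263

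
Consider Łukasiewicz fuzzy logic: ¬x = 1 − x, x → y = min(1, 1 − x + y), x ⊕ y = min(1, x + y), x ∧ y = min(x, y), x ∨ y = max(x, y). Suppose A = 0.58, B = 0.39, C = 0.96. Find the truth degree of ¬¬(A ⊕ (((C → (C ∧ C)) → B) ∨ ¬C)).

0.97

C ∧ C = min(0.96, 0.96) = 0.96
C → (C ∧ C) = min(1, 1 − 0.96 + 0.96) = min(1, 1.00) = 1.00
(C → (C ∧ C)) → B = min(1, 1 − 1.00 + 0.39) = min(1, 0.39) = 0.39
¬C = 1 − 0.96 = 0.04
((C → (C ∧ C)) → B) ∨ ¬C = max(0.39, 0.04) = 0.39
A ⊕ (((C → (C ∧ C)) → B) ∨ ¬C) = min(1, 0.58 + 0.39) = min(1, 0.97) = 0.97
¬(A ⊕ (((C → (C ∧ C)) → B) ∨ ¬C)) = 1 − 0.97 = 0.03
¬¬(A ⊕ (((C → (C ∧ C)) → B) ∨ ¬C)) = 1 − 0.03 = 0.97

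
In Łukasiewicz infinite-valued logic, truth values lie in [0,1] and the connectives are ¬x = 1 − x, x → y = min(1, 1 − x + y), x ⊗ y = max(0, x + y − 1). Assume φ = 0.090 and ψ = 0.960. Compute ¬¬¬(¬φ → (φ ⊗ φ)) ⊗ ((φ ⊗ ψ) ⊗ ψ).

0.000

¬φ = 1 − 0.090 = 0.910
φ ⊗ φ = max(0, 0.090 + 0.090 − 1) = max(0, -0.820) = 0.000
¬φ → (φ ⊗ φ) = min(1, 1 − 0.910 + 0.000) = min(1, 0.090) = 0.090
¬(¬φ → (φ ⊗ φ)) = 1 − 0.090 = 0.910
¬¬(¬φ → (φ ⊗ φ)) = 1 − 0.910 = 0.090
¬¬¬(¬φ → (φ ⊗ φ)) = 1 − 0.090 = 0.910
φ ⊗ ψ = max(0, 0.090 + 0.960 − 1) = max(0, 0.050) = 0.050
(φ ⊗ ψ) ⊗ ψ = max(0, 0.050 + 0.960 − 1) = max(0, 0.010) = 0.010
¬¬¬(¬φ → (φ ⊗ φ)) ⊗ ((φ ⊗ ψ) ⊗ ψ) = max(0, 0.910 + 0.010 − 1) = max(0, -0.080) = 0.000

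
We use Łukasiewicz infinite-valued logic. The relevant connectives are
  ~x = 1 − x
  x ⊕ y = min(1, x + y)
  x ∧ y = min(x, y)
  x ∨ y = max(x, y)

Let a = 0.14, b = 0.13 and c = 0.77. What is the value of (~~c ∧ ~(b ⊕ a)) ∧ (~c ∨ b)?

~c = 1 − 0.77 = 0.23
~~c = 1 − 0.23 = 0.77
b ⊕ a = min(1, 0.13 + 0.14) = min(1, 0.27) = 0.27
~(b ⊕ a) = 1 − 0.27 = 0.73
~~c ∧ ~(b ⊕ a) = min(0.77, 0.73) = 0.73
~c ∨ b = max(0.23, 0.13) = 0.23
(~~c ∧ ~(b ⊕ a)) ∧ (~c ∨ b) = min(0.73, 0.23) = 0.23

0.23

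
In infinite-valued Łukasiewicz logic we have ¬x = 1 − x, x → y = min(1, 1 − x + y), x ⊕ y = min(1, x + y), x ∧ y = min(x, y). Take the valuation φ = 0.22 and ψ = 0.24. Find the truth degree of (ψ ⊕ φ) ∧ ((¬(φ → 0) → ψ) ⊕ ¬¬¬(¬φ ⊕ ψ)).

0.46

ψ ⊕ φ = min(1, 0.24 + 0.22) = min(1, 0.46) = 0.46
φ → 0 = min(1, 1 − 0.22 + 0.00) = min(1, 0.78) = 0.78
¬(φ → 0) = 1 − 0.78 = 0.22
¬(φ → 0) → ψ = min(1, 1 − 0.22 + 0.24) = min(1, 1.02) = 1.00
¬φ = 1 − 0.22 = 0.78
¬φ ⊕ ψ = min(1, 0.78 + 0.24) = min(1, 1.02) = 1.00
¬(¬φ ⊕ ψ) = 1 − 1.00 = 0.00
¬¬(¬φ ⊕ ψ) = 1 − 0.00 = 1.00
¬¬¬(¬φ ⊕ ψ) = 1 − 1.00 = 0.00
(¬(φ → 0) → ψ) ⊕ ¬¬¬(¬φ ⊕ ψ) = min(1, 1.00 + 0.00) = min(1, 1.00) = 1.00
(ψ ⊕ φ) ∧ ((¬(φ → 0) → ψ) ⊕ ¬¬¬(¬φ ⊕ ψ)) = min(0.46, 1.00) = 0.46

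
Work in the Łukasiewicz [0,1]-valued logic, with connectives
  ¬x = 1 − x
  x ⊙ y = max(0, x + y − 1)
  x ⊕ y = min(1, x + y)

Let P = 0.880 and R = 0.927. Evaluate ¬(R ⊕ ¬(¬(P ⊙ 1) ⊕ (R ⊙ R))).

P ⊙ 1 = max(0, 0.880 + 1.000 − 1) = max(0, 0.880) = 0.880
¬(P ⊙ 1) = 1 − 0.880 = 0.120
R ⊙ R = max(0, 0.927 + 0.927 − 1) = max(0, 0.854) = 0.854
¬(P ⊙ 1) ⊕ (R ⊙ R) = min(1, 0.120 + 0.854) = min(1, 0.974) = 0.974
¬(¬(P ⊙ 1) ⊕ (R ⊙ R)) = 1 − 0.974 = 0.026
R ⊕ ¬(¬(P ⊙ 1) ⊕ (R ⊙ R)) = min(1, 0.927 + 0.026) = min(1, 0.953) = 0.953
¬(R ⊕ ¬(¬(P ⊙ 1) ⊕ (R ⊙ R))) = 1 − 0.953 = 0.047

0.047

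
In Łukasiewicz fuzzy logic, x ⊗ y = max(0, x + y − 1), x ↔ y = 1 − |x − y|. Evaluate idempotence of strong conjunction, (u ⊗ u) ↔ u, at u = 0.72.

u ⊗ u = max(0, 0.72 + 0.72 − 1) = max(0, 0.44) = 0.44
(u ⊗ u) ↔ u = 1 − |0.44 − 0.72| = 1 − 0.28 = 0.72
(The value 0.72 < 1 shows this instance is not satisfied; fails in Ł∞ since a ⊗ a = max(0, 2a−1) ≠ a in general.)

0.72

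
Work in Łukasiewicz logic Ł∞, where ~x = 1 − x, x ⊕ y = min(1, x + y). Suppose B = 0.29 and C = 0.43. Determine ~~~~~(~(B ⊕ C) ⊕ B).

0.43

B ⊕ C = min(1, 0.29 + 0.43) = min(1, 0.72) = 0.72
~(B ⊕ C) = 1 − 0.72 = 0.28
~(B ⊕ C) ⊕ B = min(1, 0.28 + 0.29) = min(1, 0.57) = 0.57
~(~(B ⊕ C) ⊕ B) = 1 − 0.57 = 0.43
~~(~(B ⊕ C) ⊕ B) = 1 − 0.43 = 0.57
~~~(~(B ⊕ C) ⊕ B) = 1 − 0.57 = 0.43
~~~~(~(B ⊕ C) ⊕ B) = 1 − 0.43 = 0.57
~~~~~(~(B ⊕ C) ⊕ B) = 1 − 0.57 = 0.43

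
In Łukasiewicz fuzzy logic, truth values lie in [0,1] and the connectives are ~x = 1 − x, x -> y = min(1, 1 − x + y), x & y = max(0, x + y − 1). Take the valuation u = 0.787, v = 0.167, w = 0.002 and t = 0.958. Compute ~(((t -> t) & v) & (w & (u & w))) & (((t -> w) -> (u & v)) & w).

0.000

t -> t = min(1, 1 − 0.958 + 0.958) = min(1, 1.000) = 1.000
(t -> t) & v = max(0, 1.000 + 0.167 − 1) = max(0, 0.167) = 0.167
u & w = max(0, 0.787 + 0.002 − 1) = max(0, -0.211) = 0.000
w & (u & w) = max(0, 0.002 + 0.000 − 1) = max(0, -0.998) = 0.000
((t -> t) & v) & (w & (u & w)) = max(0, 0.167 + 0.000 − 1) = max(0, -0.833) = 0.000
~(((t -> t) & v) & (w & (u & w))) = 1 − 0.000 = 1.000
t -> w = min(1, 1 − 0.958 + 0.002) = min(1, 0.044) = 0.044
u & v = max(0, 0.787 + 0.167 − 1) = max(0, -0.046) = 0.000
(t -> w) -> (u & v) = min(1, 1 − 0.044 + 0.000) = min(1, 0.956) = 0.956
((t -> w) -> (u & v)) & w = max(0, 0.956 + 0.002 − 1) = max(0, -0.042) = 0.000
~(((t -> t) & v) & (w & (u & w))) & (((t -> w) -> (u & v)) & w) = max(0, 1.000 + 0.000 − 1) = max(0, 0.000) = 0.000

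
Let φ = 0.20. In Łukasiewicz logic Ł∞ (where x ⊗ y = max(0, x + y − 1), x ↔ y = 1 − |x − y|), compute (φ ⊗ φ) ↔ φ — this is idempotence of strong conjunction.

0.80

φ ⊗ φ = max(0, 0.20 + 0.20 − 1) = max(0, -0.60) = 0.00
(φ ⊗ φ) ↔ φ = 1 − |0.00 − 0.20| = 1 − 0.20 = 0.80
(The value 0.80 < 1 shows this instance is not satisfied; fails in Ł∞ since a ⊗ a = max(0, 2a−1) ≠ a in general.)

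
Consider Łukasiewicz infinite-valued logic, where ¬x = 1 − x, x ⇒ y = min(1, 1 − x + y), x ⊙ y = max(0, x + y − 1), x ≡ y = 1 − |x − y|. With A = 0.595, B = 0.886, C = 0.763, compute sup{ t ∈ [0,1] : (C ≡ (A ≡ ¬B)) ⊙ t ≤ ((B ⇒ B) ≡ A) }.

¬B = 1 − 0.886 = 0.114
A ≡ ¬B = 1 − |0.595 − 0.114| = 1 − 0.481 = 0.519
C ≡ (A ≡ ¬B) = 1 − |0.763 − 0.519| = 1 − 0.244 = 0.756
So the left factor is C ≡ (A ≡ ¬B) = 0.756.
B ⇒ B = min(1, 1 − 0.886 + 0.886) = min(1, 1.000) = 1.000
(B ⇒ B) ≡ A = 1 − |1.000 − 0.595| = 1 − 0.405 = 0.595
So the right-hand bound is (B ⇒ B) ≡ A = 0.595.
The residuum of the Łukasiewicz t-norm gives the supremum: min(1, 1 − 0.756 + 0.595).
1 − 0.756 + 0.595 = 0.839, so t = min(1, 0.839) = 0.839.
Check: 0.756 ⊙ 0.839 = max(0, 0.595) = 0.595 ≤ 0.595.

0.839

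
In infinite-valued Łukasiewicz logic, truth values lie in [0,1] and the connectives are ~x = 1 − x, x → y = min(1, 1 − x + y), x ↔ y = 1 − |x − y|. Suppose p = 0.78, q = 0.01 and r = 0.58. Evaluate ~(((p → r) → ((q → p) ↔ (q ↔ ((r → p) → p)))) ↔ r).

0.15

p → r = min(1, 1 − 0.78 + 0.58) = min(1, 0.80) = 0.80
q → p = min(1, 1 − 0.01 + 0.78) = min(1, 1.77) = 1.00
r → p = min(1, 1 − 0.58 + 0.78) = min(1, 1.20) = 1.00
(r → p) → p = min(1, 1 − 1.00 + 0.78) = min(1, 0.78) = 0.78
q ↔ ((r → p) → p) = 1 − |0.01 − 0.78| = 1 − 0.77 = 0.23
(q → p) ↔ (q ↔ ((r → p) → p)) = 1 − |1.00 − 0.23| = 1 − 0.77 = 0.23
(p → r) → ((q → p) ↔ (q ↔ ((r → p) → p))) = min(1, 1 − 0.80 + 0.23) = min(1, 0.43) = 0.43
((p → r) → ((q → p) ↔ (q ↔ ((r → p) → p)))) ↔ r = 1 − |0.43 − 0.58| = 1 − 0.15 = 0.85
~(((p → r) → ((q → p) ↔ (q ↔ ((r → p) → p)))) ↔ r) = 1 − 0.85 = 0.15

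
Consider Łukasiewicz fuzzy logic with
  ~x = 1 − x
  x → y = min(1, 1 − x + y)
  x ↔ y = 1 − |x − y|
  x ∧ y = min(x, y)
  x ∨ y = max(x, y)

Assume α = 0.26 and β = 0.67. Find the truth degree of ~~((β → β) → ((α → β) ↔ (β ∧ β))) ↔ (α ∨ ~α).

0.93

β → β = min(1, 1 − 0.67 + 0.67) = min(1, 1.00) = 1.00
α → β = min(1, 1 − 0.26 + 0.67) = min(1, 1.41) = 1.00
β ∧ β = min(0.67, 0.67) = 0.67
(α → β) ↔ (β ∧ β) = 1 − |1.00 − 0.67| = 1 − 0.33 = 0.67
(β → β) → ((α → β) ↔ (β ∧ β)) = min(1, 1 − 1.00 + 0.67) = min(1, 0.67) = 0.67
~((β → β) → ((α → β) ↔ (β ∧ β))) = 1 − 0.67 = 0.33
~~((β → β) → ((α → β) ↔ (β ∧ β))) = 1 − 0.33 = 0.67
~α = 1 − 0.26 = 0.74
α ∨ ~α = max(0.26, 0.74) = 0.74
~~((β → β) → ((α → β) ↔ (β ∧ β))) ↔ (α ∨ ~α) = 1 − |0.67 − 0.74| = 1 − 0.07 = 0.93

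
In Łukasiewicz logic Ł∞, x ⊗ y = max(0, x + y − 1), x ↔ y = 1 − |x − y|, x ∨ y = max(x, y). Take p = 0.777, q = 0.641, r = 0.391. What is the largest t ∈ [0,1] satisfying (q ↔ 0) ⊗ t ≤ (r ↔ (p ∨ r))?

1.000

q ↔ 0 = 1 − |0.641 − 0.000| = 1 − 0.641 = 0.359
So the left factor is q ↔ 0 = 0.359.
p ∨ r = max(0.777, 0.391) = 0.777
r ↔ (p ∨ r) = 1 − |0.391 − 0.777| = 1 − 0.386 = 0.614
So the right-hand bound is r ↔ (p ∨ r) = 0.614.
The residuum of the Łukasiewicz t-norm gives the supremum: min(1, 1 − 0.359 + 0.614).
1 − 0.359 + 0.614 = 1.255, so t = min(1, 1.255) = 1.000.
Check: 0.359 ⊗ 1.000 = max(0, 0.359) = 0.359 ≤ 0.614.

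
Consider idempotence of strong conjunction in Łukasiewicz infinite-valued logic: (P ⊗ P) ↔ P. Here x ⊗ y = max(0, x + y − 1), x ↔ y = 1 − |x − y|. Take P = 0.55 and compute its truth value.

0.55

P ⊗ P = max(0, 0.55 + 0.55 − 1) = max(0, 0.10) = 0.10
(P ⊗ P) ↔ P = 1 − |0.10 − 0.55| = 1 − 0.45 = 0.55
(The value 0.55 < 1 shows this instance is not satisfied; fails in Ł∞ since a ⊗ a = max(0, 2a−1) ≠ a in general.)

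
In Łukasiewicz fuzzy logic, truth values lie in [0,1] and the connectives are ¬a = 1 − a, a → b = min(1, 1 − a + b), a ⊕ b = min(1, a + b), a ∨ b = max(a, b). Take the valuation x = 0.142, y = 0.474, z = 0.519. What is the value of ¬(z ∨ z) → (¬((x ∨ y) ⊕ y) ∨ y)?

z ∨ z = max(0.519, 0.519) = 0.519
¬(z ∨ z) = 1 − 0.519 = 0.481
x ∨ y = max(0.142, 0.474) = 0.474
(x ∨ y) ⊕ y = min(1, 0.474 + 0.474) = min(1, 0.948) = 0.948
¬((x ∨ y) ⊕ y) = 1 − 0.948 = 0.052
¬((x ∨ y) ⊕ y) ∨ y = max(0.052, 0.474) = 0.474
¬(z ∨ z) → (¬((x ∨ y) ⊕ y) ∨ y) = min(1, 1 − 0.481 + 0.474) = min(1, 0.993) = 0.993

0.993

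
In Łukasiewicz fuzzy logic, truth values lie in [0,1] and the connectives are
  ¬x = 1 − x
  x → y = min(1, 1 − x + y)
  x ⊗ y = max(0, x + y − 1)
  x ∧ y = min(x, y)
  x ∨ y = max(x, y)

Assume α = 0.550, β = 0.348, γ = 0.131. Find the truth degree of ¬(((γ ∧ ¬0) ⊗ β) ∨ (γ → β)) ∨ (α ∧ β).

¬0 = 1 − 0.000 = 1.000
γ ∧ ¬0 = min(0.131, 1.000) = 0.131
(γ ∧ ¬0) ⊗ β = max(0, 0.131 + 0.348 − 1) = max(0, -0.521) = 0.000
γ → β = min(1, 1 − 0.131 + 0.348) = min(1, 1.217) = 1.000
((γ ∧ ¬0) ⊗ β) ∨ (γ → β) = max(0.000, 1.000) = 1.000
¬(((γ ∧ ¬0) ⊗ β) ∨ (γ → β)) = 1 − 1.000 = 0.000
α ∧ β = min(0.550, 0.348) = 0.348
¬(((γ ∧ ¬0) ⊗ β) ∨ (γ → β)) ∨ (α ∧ β) = max(0.000, 0.348) = 0.348

0.348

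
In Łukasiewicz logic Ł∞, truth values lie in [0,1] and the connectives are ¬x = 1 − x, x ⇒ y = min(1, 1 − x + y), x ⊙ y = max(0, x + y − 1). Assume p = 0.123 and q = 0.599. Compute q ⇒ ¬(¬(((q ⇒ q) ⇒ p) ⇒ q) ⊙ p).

q ⇒ q = min(1, 1 − 0.599 + 0.599) = min(1, 1.000) = 1.000
(q ⇒ q) ⇒ p = min(1, 1 − 1.000 + 0.123) = min(1, 0.123) = 0.123
((q ⇒ q) ⇒ p) ⇒ q = min(1, 1 − 0.123 + 0.599) = min(1, 1.476) = 1.000
¬(((q ⇒ q) ⇒ p) ⇒ q) = 1 − 1.000 = 0.000
¬(((q ⇒ q) ⇒ p) ⇒ q) ⊙ p = max(0, 0.000 + 0.123 − 1) = max(0, -0.877) = 0.000
¬(¬(((q ⇒ q) ⇒ p) ⇒ q) ⊙ p) = 1 − 0.000 = 1.000
q ⇒ ¬(¬(((q ⇒ q) ⇒ p) ⇒ q) ⊙ p) = min(1, 1 − 0.599 + 1.000) = min(1, 1.401) = 1.000

1.000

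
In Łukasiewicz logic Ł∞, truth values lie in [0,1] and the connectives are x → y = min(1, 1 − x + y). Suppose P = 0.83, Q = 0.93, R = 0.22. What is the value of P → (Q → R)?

Q → R = min(1, 1 − 0.93 + 0.22) = min(1, 0.29) = 0.29
P → (Q → R) = min(1, 1 − 0.83 + 0.29) = min(1, 0.46) = 0.46

0.46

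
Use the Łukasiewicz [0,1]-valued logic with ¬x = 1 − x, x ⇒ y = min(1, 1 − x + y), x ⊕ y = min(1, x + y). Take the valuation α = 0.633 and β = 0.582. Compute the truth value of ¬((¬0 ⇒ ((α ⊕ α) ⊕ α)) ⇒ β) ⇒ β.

¬0 = 1 − 0.000 = 1.000
α ⊕ α = min(1, 0.633 + 0.633) = min(1, 1.266) = 1.000
(α ⊕ α) ⊕ α = min(1, 1.000 + 0.633) = min(1, 1.633) = 1.000
¬0 ⇒ ((α ⊕ α) ⊕ α) = min(1, 1 − 1.000 + 1.000) = min(1, 1.000) = 1.000
(¬0 ⇒ ((α ⊕ α) ⊕ α)) ⇒ β = min(1, 1 − 1.000 + 0.582) = min(1, 0.582) = 0.582
¬((¬0 ⇒ ((α ⊕ α) ⊕ α)) ⇒ β) = 1 − 0.582 = 0.418
¬((¬0 ⇒ ((α ⊕ α) ⊕ α)) ⇒ β) ⇒ β = min(1, 1 − 0.418 + 0.582) = min(1, 1.164) = 1.000

1.000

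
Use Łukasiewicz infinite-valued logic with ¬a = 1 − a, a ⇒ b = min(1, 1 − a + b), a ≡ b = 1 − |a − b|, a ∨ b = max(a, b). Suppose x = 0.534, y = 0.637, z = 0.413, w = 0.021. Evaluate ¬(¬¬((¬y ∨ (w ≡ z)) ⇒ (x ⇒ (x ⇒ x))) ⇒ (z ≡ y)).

0.224

¬y = 1 − 0.637 = 0.363
w ≡ z = 1 − |0.021 − 0.413| = 1 − 0.392 = 0.608
¬y ∨ (w ≡ z) = max(0.363, 0.608) = 0.608
x ⇒ x = min(1, 1 − 0.534 + 0.534) = min(1, 1.000) = 1.000
x ⇒ (x ⇒ x) = min(1, 1 − 0.534 + 1.000) = min(1, 1.466) = 1.000
(¬y ∨ (w ≡ z)) ⇒ (x ⇒ (x ⇒ x)) = min(1, 1 − 0.608 + 1.000) = min(1, 1.392) = 1.000
¬((¬y ∨ (w ≡ z)) ⇒ (x ⇒ (x ⇒ x))) = 1 − 1.000 = 0.000
¬¬((¬y ∨ (w ≡ z)) ⇒ (x ⇒ (x ⇒ x))) = 1 − 0.000 = 1.000
z ≡ y = 1 − |0.413 − 0.637| = 1 − 0.224 = 0.776
¬¬((¬y ∨ (w ≡ z)) ⇒ (x ⇒ (x ⇒ x))) ⇒ (z ≡ y) = min(1, 1 − 1.000 + 0.776) = min(1, 0.776) = 0.776
¬(¬¬((¬y ∨ (w ≡ z)) ⇒ (x ⇒ (x ⇒ x))) ⇒ (z ≡ y)) = 1 − 0.776 = 0.224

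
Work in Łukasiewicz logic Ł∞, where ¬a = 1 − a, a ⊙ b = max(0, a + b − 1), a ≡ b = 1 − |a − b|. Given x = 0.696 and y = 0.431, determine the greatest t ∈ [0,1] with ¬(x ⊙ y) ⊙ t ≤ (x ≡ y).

0.862

x ⊙ y = max(0, 0.696 + 0.431 − 1) = max(0, 0.127) = 0.127
¬(x ⊙ y) = 1 − 0.127 = 0.873
So the left factor is ¬(x ⊙ y) = 0.873.
x ≡ y = 1 − |0.696 − 0.431| = 1 − 0.265 = 0.735
So the right-hand bound is x ≡ y = 0.735.
The residuum of the Łukasiewicz t-norm gives the supremum: min(1, 1 − 0.873 + 0.735).
1 − 0.873 + 0.735 = 0.862, so t = min(1, 0.862) = 0.862.
Check: 0.873 ⊙ 0.862 = max(0, 0.735) = 0.735 ≤ 0.735.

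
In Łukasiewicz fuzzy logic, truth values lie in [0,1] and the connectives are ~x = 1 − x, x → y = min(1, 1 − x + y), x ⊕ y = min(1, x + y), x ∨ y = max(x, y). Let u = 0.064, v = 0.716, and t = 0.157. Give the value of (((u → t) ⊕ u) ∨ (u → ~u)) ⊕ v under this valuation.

u → t = min(1, 1 − 0.064 + 0.157) = min(1, 1.093) = 1.000
(u → t) ⊕ u = min(1, 1.000 + 0.064) = min(1, 1.064) = 1.000
~u = 1 − 0.064 = 0.936
u → ~u = min(1, 1 − 0.064 + 0.936) = min(1, 1.872) = 1.000
((u → t) ⊕ u) ∨ (u → ~u) = max(1.000, 1.000) = 1.000
(((u → t) ⊕ u) ∨ (u → ~u)) ⊕ v = min(1, 1.000 + 0.716) = min(1, 1.716) = 1.000

1.000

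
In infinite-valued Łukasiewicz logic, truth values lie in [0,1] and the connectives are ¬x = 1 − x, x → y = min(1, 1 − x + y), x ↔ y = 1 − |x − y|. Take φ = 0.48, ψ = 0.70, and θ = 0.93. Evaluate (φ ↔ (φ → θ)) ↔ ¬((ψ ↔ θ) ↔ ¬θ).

φ → θ = min(1, 1 − 0.48 + 0.93) = min(1, 1.45) = 1.00
φ ↔ (φ → θ) = 1 − |0.48 − 1.00| = 1 − 0.52 = 0.48
ψ ↔ θ = 1 − |0.70 − 0.93| = 1 − 0.23 = 0.77
¬θ = 1 − 0.93 = 0.07
(ψ ↔ θ) ↔ ¬θ = 1 − |0.77 − 0.07| = 1 − 0.70 = 0.30
¬((ψ ↔ θ) ↔ ¬θ) = 1 − 0.30 = 0.70
(φ ↔ (φ → θ)) ↔ ¬((ψ ↔ θ) ↔ ¬θ) = 1 − |0.48 − 0.70| = 1 − 0.22 = 0.78

0.78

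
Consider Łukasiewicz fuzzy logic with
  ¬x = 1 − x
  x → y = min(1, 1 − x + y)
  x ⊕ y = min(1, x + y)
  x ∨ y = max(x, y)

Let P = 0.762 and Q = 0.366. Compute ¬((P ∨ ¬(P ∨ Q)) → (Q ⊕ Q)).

0.030

P ∨ Q = max(0.762, 0.366) = 0.762
¬(P ∨ Q) = 1 − 0.762 = 0.238
P ∨ ¬(P ∨ Q) = max(0.762, 0.238) = 0.762
Q ⊕ Q = min(1, 0.366 + 0.366) = min(1, 0.732) = 0.732
(P ∨ ¬(P ∨ Q)) → (Q ⊕ Q) = min(1, 1 − 0.762 + 0.732) = min(1, 0.970) = 0.970
¬((P ∨ ¬(P ∨ Q)) → (Q ⊕ Q)) = 1 − 0.970 = 0.030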